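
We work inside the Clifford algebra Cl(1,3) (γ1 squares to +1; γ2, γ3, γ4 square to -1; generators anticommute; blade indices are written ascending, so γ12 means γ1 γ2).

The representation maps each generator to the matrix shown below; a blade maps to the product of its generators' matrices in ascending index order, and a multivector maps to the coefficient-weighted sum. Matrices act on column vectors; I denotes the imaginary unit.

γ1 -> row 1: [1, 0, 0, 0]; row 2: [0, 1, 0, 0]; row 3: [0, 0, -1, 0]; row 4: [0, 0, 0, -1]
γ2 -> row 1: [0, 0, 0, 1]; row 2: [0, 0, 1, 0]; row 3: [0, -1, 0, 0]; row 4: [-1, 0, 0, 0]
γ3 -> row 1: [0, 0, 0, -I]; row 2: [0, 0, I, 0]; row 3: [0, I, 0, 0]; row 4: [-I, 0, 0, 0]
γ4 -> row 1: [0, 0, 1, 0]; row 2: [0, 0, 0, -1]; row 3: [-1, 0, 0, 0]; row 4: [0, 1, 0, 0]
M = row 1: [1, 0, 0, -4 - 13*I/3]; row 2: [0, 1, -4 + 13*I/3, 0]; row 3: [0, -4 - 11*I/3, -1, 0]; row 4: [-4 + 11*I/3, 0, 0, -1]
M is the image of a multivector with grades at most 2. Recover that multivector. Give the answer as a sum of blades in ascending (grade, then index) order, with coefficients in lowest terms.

Method: the blade images are trace-orthogonal — tr(rho(e_A) rho(e_B)^-1) = 4 if A = B and 0 otherwise — and rho(e_A)^-1 = (e_A)^2 * rho(e_A) with (e_A)^2 = +1 or -1, so the coefficient of e_A in the preimage is (e_A)^2 * tr(M rho(e_A))/4.
Nonzero projections over blades of grade <= 2: γ1: (γ1)^2 = +1, tr(M rho(γ1)) = 4, coefficient 1; γ3: (γ3)^2 = -1, tr(M rho(γ3)) = -4/3, coefficient 1/3; γ12: (γ12)^2 = +1, tr(M rho(γ12)) = -16, coefficient -4; γ13: (γ13)^2 = +1, tr(M rho(γ13)) = 16, coefficient 4. Every other blade of grade <= 2 projects to 0.
Answer: γ1 + 1/3*γ3 - 4*γ12 + 4*γ13


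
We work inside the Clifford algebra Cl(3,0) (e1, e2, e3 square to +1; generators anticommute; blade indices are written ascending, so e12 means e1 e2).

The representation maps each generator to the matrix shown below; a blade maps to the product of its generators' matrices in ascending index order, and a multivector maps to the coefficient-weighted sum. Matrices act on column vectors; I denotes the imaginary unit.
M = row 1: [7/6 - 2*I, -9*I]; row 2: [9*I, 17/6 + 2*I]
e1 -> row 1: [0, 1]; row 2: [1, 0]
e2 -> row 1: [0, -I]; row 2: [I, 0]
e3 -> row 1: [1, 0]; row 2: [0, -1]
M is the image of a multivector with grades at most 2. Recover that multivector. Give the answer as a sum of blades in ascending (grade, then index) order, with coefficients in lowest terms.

Method: 1, rho(e1), rho(e2), rho(e3) form a trace-orthogonal basis of the 2x2 complex matrices (tr(X Y) = 2 if X = Y, else 0), so M = m0*1 + m1*rho(e1) + m2*rho(e2) + m3*rho(e3) with m0 = tr(M)/2 = 2, m1 = tr(M rho(e1))/2 = 0, m2 = tr(M rho(e2))/2 = 9, m3 = tr(M rho(e3))/2 = -5/6 - 2*I.
Multiplying table entries, the bivector images are rho(e12) = I*rho(e3), rho(e13) = -I*rho(e2), rho(e23) = I*rho(e1); with real blade coefficients the real parts of m0..m3 are the coefficients of 1, e1, e2, e3 and the imaginary parts give the bivectors (e23: Im m1, e13: -Im m2, e12: Im m3).
Answer: 2 + 9*e2 - 5/6*e3 - 2*e12


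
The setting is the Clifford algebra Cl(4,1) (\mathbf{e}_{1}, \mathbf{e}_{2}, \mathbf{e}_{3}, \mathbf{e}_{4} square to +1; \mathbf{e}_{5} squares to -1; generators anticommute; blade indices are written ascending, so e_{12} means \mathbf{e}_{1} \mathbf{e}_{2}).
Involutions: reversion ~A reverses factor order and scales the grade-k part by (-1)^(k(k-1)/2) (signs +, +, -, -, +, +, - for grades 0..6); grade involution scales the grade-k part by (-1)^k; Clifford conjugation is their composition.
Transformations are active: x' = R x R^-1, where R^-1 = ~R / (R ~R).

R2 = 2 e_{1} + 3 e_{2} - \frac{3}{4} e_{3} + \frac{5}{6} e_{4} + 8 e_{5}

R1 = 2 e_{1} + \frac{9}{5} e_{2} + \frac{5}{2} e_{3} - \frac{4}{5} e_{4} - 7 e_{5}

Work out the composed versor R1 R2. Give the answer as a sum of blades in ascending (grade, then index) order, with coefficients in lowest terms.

Distribute over the terms of R1 (each basis-blade product reordered to ascending indices, repeated generators contracted through their squares):
(2 e_{1}) R2 = 4 + 6 e_{12} - \frac{3}{2} e_{13} + \frac{5}{3} e_{14} + 16 e_{15}
(\frac{9}{5} e_{2}) R2 = \frac{27}{5} - \frac{18}{5} e_{12} - \frac{27}{20} e_{23} + \frac{3}{2} e_{24} + \frac{72}{5} e_{25}
(\frac{5}{2} e_{3}) R2 = -\frac{15}{8} - 5 e_{13} - \frac{15}{2} e_{23} + \frac{25}{12} e_{34} + 20 e_{35}
(-\frac{4}{5} e_{4}) R2 = -\frac{2}{3} + \frac{8}{5} e_{14} + \frac{12}{5} e_{24} - \frac{3}{5} e_{34} - \frac{32}{5} e_{45}
(-7 e_{5}) R2 = 56 + 14 e_{15} + 21 e_{25} - \frac{21}{4} e_{35} + \frac{35}{6} e_{45}
Summing the partial products and collecting blades:
Answer: \frac{7543}{120} + \frac{12}{5} e_{12} - \frac{13}{2} e_{13} + \frac{49}{15} e_{14} + 30 e_{15} - \frac{177}{20} e_{23} + \frac{39}{10} e_{24} + \frac{177}{5} e_{25} + \frac{89}{60} e_{34} + \frac{59}{4} e_{35} - \frac{17}{30} e_{45}


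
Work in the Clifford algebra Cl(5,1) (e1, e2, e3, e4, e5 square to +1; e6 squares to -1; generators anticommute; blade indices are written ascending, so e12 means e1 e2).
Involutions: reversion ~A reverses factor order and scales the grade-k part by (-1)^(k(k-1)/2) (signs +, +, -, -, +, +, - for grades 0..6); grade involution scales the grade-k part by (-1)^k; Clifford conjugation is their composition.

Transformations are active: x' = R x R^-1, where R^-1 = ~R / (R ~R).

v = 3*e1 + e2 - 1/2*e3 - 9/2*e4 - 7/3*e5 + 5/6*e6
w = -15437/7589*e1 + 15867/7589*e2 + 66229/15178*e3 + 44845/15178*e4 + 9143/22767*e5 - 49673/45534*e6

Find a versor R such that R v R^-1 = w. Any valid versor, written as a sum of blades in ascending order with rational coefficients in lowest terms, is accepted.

Construction: equal norms (both 141/4) license R = v + w = 7330/7589*e1 + 23456/7589*e2 + 29320/7589*e3 - 11728/7589*e4 - 14660/7589*e5 - 5864/22767*e6 — nothing changes along that direction, while (v - w)/2 changes sign, so v maps onto w.
Answer: 7330/7589*e1 + 23456/7589*e2 + 29320/7589*e3 - 11728/7589*e4 - 14660/7589*e5 - 5864/22767*e6


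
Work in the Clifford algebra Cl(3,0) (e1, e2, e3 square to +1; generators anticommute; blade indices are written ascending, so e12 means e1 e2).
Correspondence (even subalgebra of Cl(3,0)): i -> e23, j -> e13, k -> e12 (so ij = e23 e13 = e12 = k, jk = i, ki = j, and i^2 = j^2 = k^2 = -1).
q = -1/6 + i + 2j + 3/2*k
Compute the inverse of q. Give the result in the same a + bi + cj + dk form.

In blades: q = -1/6 + 3/2*e12 + 2*e13 + e23.
With qbar = -1/6 - 3/2*e12 - 2*e13 - e23 (scalar fixed, mapped units negated), q qbar = 131/18 (the sum of squared coefficients), so q^-1 = qbar / (131/18) = -3/131 - 27/131*e12 - 36/131*e13 - 18/131*e23; translating back:
Answer: -3/131 - 18/131*i - 36/131*j - 27/131*k


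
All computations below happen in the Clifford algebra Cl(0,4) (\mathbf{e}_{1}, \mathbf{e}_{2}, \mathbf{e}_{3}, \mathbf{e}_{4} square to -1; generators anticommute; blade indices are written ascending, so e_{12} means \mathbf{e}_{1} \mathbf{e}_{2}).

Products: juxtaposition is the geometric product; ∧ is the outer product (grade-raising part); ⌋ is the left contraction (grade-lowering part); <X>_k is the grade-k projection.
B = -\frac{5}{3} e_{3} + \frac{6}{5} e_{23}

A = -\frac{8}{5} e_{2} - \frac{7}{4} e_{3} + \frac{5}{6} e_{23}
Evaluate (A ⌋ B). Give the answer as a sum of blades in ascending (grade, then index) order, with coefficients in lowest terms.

step 1: -\frac{47}{12} - \frac{21}{10} e_{2} + \frac{48}{25} e_{3}
Answer: -\frac{47}{12} - \frac{21}{10} e_{2} + \frac{48}{25} e_{3}


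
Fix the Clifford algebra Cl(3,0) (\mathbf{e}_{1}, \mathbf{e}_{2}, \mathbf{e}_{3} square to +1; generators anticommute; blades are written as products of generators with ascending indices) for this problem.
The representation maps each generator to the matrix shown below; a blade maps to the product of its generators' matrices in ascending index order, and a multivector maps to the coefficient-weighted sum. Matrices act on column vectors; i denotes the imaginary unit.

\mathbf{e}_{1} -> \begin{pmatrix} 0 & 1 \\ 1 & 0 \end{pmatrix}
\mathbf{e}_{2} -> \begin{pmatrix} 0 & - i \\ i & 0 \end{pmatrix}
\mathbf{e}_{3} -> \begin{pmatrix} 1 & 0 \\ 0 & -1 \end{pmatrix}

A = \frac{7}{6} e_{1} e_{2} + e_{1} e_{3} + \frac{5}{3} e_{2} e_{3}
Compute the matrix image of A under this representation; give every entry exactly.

Bivector images (products of the table entries): rho(e_{1} e_{2}) = rho(\mathbf{e}_{1})rho(\mathbf{e}_{2}) = \begin{pmatrix} i & 0 \\ 0 & - i \end{pmatrix}; rho(e_{1} e_{3}) = rho(\mathbf{e}_{1})rho(\mathbf{e}_{3}) = \begin{pmatrix} 0 & -1 \\ 1 & 0 \end{pmatrix}; rho(e_{2} e_{3}) = rho(\mathbf{e}_{2})rho(\mathbf{e}_{3}) = \begin{pmatrix} 0 & i \\ i & 0 \end{pmatrix}.
M = (\frac{7}{6})*rho(e_{1} e_{2}) + (1)*rho(e_{1} e_{3}) + (\frac{5}{3})*rho(e_{2} e_{3}), summed entrywise:
Answer: \begin{pmatrix} \frac{7 i}{6} & -1 + \frac{5 i}{3} \\ 1 + \frac{5 i}{3} & - \frac{7 i}{6} \end{pmatrix}


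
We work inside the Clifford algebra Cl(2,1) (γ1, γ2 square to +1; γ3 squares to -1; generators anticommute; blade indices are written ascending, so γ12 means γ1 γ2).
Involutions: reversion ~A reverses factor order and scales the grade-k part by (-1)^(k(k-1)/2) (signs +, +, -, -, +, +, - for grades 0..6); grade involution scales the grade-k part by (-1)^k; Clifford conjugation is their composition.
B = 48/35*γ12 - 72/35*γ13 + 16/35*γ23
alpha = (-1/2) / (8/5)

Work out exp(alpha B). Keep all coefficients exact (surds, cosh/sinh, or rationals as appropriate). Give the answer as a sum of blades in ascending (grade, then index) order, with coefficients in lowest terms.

B^2 term by term: the squares give (48/35)^2*(γ12)^2 + (-72/35)^2*(γ13)^2 + (16/35)^2*(γ23)^2 = 2304/1225*(-1) + 5184/1225*(+1) + 256/1225*(+1) = 64/25 (each basis 2-blade squares to minus the product of its generators' squares); cross terms between blades sharing an index anticommute and cancel. So B^2 = 64/25.
B^2 = 64/25 — the series telescopes hyperbolically here: l = 8/5, alpha*l = -1/2, so exp(alpha B) = cosh(-1/2) + (sinh(-1/2)/(8/5))*B = cosh(1/2) + (-5*sinh(1/2)/8)*B.
Answer: cosh(1/2) - 6*sinh(1/2)/7*γ12 + 9*sinh(1/2)/7*γ13 - 2*sinh(1/2)/7*γ23


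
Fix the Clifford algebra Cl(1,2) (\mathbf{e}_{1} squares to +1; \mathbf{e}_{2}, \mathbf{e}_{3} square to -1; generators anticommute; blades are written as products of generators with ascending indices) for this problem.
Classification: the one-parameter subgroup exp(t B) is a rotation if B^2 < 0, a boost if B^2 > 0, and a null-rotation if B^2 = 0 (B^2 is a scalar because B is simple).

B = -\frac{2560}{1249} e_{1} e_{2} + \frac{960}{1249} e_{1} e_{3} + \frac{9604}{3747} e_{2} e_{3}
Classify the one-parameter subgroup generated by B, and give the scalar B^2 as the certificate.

B^2 term by term: the squares give (-\frac{2560}{1249})^2*(e_{1} e_{2})^2 + (\frac{960}{1249})^2*(e_{1} e_{3})^2 + (\frac{9604}{3747})^2*(e_{2} e_{3})^2 = \frac{6553600}{1560001}*(+1) + \frac{921600}{1560001}*(+1) + \frac{92236816}{14040009}*(-1) = -\frac{16}{9} (each basis 2-blade squares to minus the product of its generators' squares); cross terms between blades sharing an index anticommute and cancel. So B^2 = -\frac{16}{9}.
Answer: rotation, certificate B^2 = -\frac{16}{9}. The scalar -\frac{16}{9} is the complete invariant here: its sign names the subgroup type.


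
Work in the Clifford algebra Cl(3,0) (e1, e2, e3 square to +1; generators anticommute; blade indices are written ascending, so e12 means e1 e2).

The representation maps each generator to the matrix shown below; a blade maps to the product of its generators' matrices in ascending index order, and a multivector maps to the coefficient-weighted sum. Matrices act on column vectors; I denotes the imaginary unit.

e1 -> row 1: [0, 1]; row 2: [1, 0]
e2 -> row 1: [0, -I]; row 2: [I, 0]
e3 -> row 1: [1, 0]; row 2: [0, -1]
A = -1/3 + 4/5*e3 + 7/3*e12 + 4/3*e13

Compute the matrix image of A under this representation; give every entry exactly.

Bivector images (products of the table entries): rho(e12) = rho(e1)rho(e2) = row 1: [I, 0]; row 2: [0, -I]; rho(e13) = rho(e1)rho(e3) = row 1: [0, -1]; row 2: [1, 0].
M = (-1/3)*1 + (4/5)*rho(e3) + (7/3)*rho(e12) + (4/3)*rho(e13), summed entrywise (1 is the identity matrix):
Answer: row 1: [7/15 + 7*I/3, -4/3]; row 2: [4/3, -17/15 - 7*I/3]


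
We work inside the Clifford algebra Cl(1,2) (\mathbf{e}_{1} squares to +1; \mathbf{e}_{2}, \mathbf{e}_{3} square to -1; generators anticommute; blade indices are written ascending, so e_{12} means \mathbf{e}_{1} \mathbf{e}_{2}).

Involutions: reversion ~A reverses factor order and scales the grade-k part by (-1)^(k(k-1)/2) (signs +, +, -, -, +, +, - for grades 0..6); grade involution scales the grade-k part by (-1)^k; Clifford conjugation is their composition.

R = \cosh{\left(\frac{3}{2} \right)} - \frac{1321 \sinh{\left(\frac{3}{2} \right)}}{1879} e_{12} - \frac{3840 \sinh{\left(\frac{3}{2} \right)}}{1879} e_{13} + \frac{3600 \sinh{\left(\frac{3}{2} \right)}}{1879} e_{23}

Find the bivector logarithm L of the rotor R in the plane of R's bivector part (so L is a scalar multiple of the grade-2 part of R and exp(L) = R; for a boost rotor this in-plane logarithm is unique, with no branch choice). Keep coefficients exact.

The scalar part of R is \cosh{\left(\frac{3}{2} \right)}, giving the rapidity magnitude (cosh is even); the bivector part supplies orientation, its quotient by sinh of the rapidity is the plane, and L = rapidity * plane — unique in that plane, since flipping both signs leaves L unchanged.
Concretely: cosh(rapidity) = \cosh{\left(\frac{3}{2} \right)} gives rapidity = ±\frac{3}{2}, and since rapidity/sinh(rapidity) is even the sign is immaterial: L = (rapidity/sinh(rapidity)) * <R>_2 = (\frac{3}{2 \sinh{\left(\frac{3}{2} \right)}}) * <R>_2.
Answer: - \frac{3963}{3758} e_{12} - \frac{5760}{1879} e_{13} + \frac{5400}{1879} e_{23}


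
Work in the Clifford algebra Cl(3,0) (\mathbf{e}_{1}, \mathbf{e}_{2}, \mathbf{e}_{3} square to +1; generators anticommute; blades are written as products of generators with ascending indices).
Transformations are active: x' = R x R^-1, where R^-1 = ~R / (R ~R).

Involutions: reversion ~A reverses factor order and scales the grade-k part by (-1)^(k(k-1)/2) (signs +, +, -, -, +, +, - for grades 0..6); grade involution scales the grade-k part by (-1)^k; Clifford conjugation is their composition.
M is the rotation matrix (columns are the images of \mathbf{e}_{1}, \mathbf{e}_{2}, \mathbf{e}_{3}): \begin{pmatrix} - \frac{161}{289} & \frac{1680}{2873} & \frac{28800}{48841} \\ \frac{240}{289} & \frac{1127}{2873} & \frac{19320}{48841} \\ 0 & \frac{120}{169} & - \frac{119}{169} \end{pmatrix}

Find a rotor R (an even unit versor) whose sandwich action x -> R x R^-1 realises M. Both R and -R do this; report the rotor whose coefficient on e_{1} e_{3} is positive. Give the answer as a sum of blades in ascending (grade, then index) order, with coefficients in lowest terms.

Method: write R = a + b12*e_{1} e_{2} + b13*e_{1} e_{3} + b23*e_{2} e_{3} with a^2 + b12^2 + b13^2 + b23^2 = 1 (so R^-1 = ~R). Expanding the columns R e_j ~R gives tr M = 4a^2 - 1 and, from the antisymmetric part, M21 - M12 = -4a*b12, M13 - M31 = 4a*b13, M32 - M23 = -4a*b23.
Here tr M = -\frac{42441}{48841}, so a^2 = (1 + tr M)/4 = \frac{1600}{48841} and a = ±\frac{40}{221}. Taking a = \frac{40}{221}: M21 - M12 = \frac{12000}{48841}, M13 - M31 = \frac{28800}{48841}, M32 - M23 = \frac{15360}{48841}, giving b12 = -\frac{75}{221}, b13 = \frac{180}{221}, b23 = -\frac{96}{221}, i.e. R = \frac{40}{221} - \frac{75}{221} e_{1} e_{2} + \frac{180}{221} e_{1} e_{3} - \frac{96}{221} e_{2} e_{3}.
Its e_{1} e_{3} coefficient is already positive.
Answer: \frac{40}{221} - \frac{75}{221} e_{1} e_{2} + \frac{180}{221} e_{1} e_{3} - \frac{96}{221} e_{2} e_{3}. Recall the cover is two-to-one: with M of trace -\frac{42441}{48841}, both preimages act alike, and the stated e_{1} e_{3} sign chooses the sheet.


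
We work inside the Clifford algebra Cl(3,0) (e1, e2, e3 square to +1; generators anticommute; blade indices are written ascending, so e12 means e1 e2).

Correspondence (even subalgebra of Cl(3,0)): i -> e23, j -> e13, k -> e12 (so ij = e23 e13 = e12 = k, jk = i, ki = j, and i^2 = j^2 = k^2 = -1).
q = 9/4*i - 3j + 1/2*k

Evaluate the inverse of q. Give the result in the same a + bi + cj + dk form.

In blades: q = 1/2*e12 - 3*e13 + 9/4*e23.
With qbar = -1/2*e12 + 3*e13 - 9/4*e23 (scalar fixed, mapped units negated), q qbar = 229/16 (the sum of squared coefficients), so q^-1 = qbar / (229/16) = -8/229*e12 + 48/229*e13 - 36/229*e23; translating back:
Answer: -36/229*i + 48/229*j - 8/229*k


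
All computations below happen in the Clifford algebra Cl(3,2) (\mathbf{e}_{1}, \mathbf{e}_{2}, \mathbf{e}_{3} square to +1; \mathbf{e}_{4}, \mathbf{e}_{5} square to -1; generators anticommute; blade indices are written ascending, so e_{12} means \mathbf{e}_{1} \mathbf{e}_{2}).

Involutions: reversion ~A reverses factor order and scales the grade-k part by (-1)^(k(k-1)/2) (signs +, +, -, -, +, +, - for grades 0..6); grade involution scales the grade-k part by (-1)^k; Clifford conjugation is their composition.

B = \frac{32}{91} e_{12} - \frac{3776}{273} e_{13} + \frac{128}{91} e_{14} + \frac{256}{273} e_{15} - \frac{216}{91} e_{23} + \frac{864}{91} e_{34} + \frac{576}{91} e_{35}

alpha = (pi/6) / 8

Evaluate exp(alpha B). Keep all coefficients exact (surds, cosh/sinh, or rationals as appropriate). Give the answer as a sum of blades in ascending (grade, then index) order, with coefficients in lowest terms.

B^2 term by term: the squares give (\frac{32}{91})^2*(e_{12})^2 + (-\frac{3776}{273})^2*(e_{13})^2 + (\frac{128}{91})^2*(e_{14})^2 + (\frac{256}{273})^2*(e_{15})^2 + (-\frac{216}{91})^2*(e_{23})^2 + (\frac{864}{91})^2*(e_{34})^2 + (\frac{576}{91})^2*(e_{35})^2 = \frac{1024}{8281}*(-1) + \frac{14258176}{74529}*(-1) + \frac{16384}{8281}*(+1) + \frac{65536}{74529}*(+1) + \frac{46656}{8281}*(-1) + \frac{746496}{8281}*(+1) + \frac{331776}{8281}*(+1) = -64 (each basis 2-blade squares to minus the product of its generators' squares); cross terms between blades sharing an index anticommute and cancel; the commuting (index-disjoint) pairs give grade-4 terms 2*c*c'*(blade product), which cancel blade by blade — e_{1234}: \frac{55296}{8281} - \frac{55296}{8281} = 0; e_{1235}: \frac{36864}{8281} - \frac{36864}{8281} = 0; e_{1345}: -\frac{147456}{8281} + \frac{147456}{8281} = 0 — confirming B is simple. So B^2 = -64.
B^2 = -64 — the negative square puts this in the circular regime; l = 8, alpha*l = \frac{\pi}{6}, so exp(alpha B) = cos(\frac{\pi}{6}) + (sin(\frac{\pi}{6})/8)*B = \frac{\sqrt{3}}{2} + (\frac{1}{16})*B.
Answer: \frac{\sqrt{3}}{2} + \frac{2}{91} e_{12} - \frac{236}{273} e_{13} + \frac{8}{91} e_{14} + \frac{16}{273} e_{15} - \frac{27}{182} e_{23} + \frac{54}{91} e_{34} + \frac{36}{91} e_{35}


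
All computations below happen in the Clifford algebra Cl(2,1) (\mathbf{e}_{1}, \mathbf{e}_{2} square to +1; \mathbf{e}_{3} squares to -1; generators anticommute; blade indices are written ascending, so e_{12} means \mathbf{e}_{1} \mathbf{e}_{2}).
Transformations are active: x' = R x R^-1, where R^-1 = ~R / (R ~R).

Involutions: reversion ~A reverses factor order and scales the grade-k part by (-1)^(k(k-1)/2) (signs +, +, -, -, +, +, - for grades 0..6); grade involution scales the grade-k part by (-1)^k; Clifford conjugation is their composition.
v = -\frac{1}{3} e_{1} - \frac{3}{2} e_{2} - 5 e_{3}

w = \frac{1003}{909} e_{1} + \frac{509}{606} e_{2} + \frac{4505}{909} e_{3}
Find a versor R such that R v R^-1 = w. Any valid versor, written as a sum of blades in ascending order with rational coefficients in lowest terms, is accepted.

Key observation: q(v) = q(w) = -\frac{815}{36} (sandwiches preserve the norm), so R = v + w = \frac{700}{909} e_{1} - \frac{200}{303} e_{2} - \frac{40}{909} e_{3} works whenever it is invertible — the component of v along it is kept and (v - w)/2 reverses, sending v to w.
Answer: \frac{700}{909} e_{1} - \frac{200}{303} e_{2} - \frac{40}{909} e_{3}


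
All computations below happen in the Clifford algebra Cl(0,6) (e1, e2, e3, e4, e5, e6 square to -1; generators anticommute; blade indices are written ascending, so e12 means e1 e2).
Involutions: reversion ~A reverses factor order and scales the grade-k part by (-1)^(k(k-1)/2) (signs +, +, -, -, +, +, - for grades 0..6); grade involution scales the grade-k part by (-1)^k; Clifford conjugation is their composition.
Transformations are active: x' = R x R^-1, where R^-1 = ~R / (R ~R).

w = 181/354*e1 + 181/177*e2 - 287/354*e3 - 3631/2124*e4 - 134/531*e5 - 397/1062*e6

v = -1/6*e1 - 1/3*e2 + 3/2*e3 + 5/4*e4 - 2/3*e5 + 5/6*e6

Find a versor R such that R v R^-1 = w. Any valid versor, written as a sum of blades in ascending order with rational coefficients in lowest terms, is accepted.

Construction: equal norms (both -733/144) license R = v + w = 61/177*e1 + 122/177*e2 + 122/177*e3 - 244/531*e4 - 488/531*e5 + 244/531*e6 — nothing changes along that direction, while (v - w)/2 changes sign, so v maps onto w.
Answer: 61/177*e1 + 122/177*e2 + 122/177*e3 - 244/531*e4 - 488/531*e5 + 244/531*e6


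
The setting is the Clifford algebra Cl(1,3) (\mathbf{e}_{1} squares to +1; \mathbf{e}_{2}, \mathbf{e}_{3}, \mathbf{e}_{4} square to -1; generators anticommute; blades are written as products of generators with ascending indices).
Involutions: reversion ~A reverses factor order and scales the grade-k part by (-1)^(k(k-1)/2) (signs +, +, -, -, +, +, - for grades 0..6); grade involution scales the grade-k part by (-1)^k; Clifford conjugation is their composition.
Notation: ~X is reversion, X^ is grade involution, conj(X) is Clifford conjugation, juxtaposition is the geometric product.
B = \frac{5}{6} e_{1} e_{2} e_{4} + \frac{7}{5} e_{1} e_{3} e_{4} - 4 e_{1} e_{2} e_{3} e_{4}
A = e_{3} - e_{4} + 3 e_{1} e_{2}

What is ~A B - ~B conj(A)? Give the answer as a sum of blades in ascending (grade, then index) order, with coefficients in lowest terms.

first term: -\frac{5}{2} e_{4} + \frac{5}{6} e_{1} e_{2} + \frac{7}{5} e_{1} e_{3} + \frac{7}{5} e_{1} e_{4} + 12 e_{3} e_{4} + 4 e_{1} e_{2} e_{3} + 4 e_{1} e_{2} e_{4} + \frac{21}{5} e_{2} e_{3} e_{4} + \frac{5}{6} e_{1} e_{2} e_{3} e_{4}
second term: \frac{5}{2} e_{4} + \frac{5}{6} e_{1} e_{2} + \frac{7}{5} e_{1} e_{3} + \frac{7}{5} e_{1} e_{4} + 12 e_{3} e_{4} + 4 e_{1} e_{2} e_{3} + 4 e_{1} e_{2} e_{4} + \frac{21}{5} e_{2} e_{3} e_{4} - \frac{5}{6} e_{1} e_{2} e_{3} e_{4}
Answer: -5 e_{4} + \frac{5}{3} e_{1} e_{2} e_{3} e_{4}


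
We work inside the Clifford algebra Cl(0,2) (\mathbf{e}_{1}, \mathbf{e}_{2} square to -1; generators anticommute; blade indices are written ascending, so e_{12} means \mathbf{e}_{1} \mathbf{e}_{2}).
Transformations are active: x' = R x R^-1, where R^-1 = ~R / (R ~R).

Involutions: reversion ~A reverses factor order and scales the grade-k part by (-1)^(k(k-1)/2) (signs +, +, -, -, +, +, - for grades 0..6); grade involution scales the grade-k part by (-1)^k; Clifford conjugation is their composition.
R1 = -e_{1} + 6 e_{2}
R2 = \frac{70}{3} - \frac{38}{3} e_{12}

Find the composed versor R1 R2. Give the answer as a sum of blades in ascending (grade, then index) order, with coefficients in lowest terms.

Distribute over the terms of R1 (each basis-blade product reordered to ascending indices, repeated generators contracted through their squares):
(-e_{1}) R2 = -\frac{70}{3} e_{1} - \frac{38}{3} e_{2}
(6 e_{2}) R2 = -76 e_{1} + 140 e_{2}
Summing the partial products and collecting blades:
Answer: -\frac{298}{3} e_{1} + \frac{382}{3} e_{2}


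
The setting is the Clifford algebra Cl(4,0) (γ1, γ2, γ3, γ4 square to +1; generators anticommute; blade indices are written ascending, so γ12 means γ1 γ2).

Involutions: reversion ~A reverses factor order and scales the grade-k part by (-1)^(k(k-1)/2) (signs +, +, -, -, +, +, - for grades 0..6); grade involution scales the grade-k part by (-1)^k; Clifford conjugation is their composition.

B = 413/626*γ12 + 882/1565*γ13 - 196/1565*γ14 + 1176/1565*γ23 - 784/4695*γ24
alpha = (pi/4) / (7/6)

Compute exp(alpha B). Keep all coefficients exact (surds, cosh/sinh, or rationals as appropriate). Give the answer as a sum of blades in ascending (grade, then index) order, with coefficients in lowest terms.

B^2 term by term: the squares give (413/626)^2*(γ12)^2 + (882/1565)^2*(γ13)^2 + (-196/1565)^2*(γ14)^2 + (1176/1565)^2*(γ23)^2 + (-784/4695)^2*(γ24)^2 = 170569/391876*(-1) + 777924/2449225*(-1) + 38416/2449225*(-1) + 1382976/2449225*(-1) + 614656/22043025*(-1) = -49/36 (each basis 2-blade squares to minus the product of its generators' squares); cross terms between blades sharing an index anticommute and cancel; the commuting (index-disjoint) pairs give grade-4 terms 2*c*c'*(blade product), which cancel blade by blade — γ1234: 460992/2449225 - 460992/2449225 = 0 — confirming B is simple. So B^2 = -49/36.
B^2 = -49/36 — B^2 < 0, so the exponential closes trigonometrically: l = 7/6, alpha*l = pi/4, so exp(alpha B) = cos(pi/4) + (sin(pi/4)/(7/6))*B = sqrt(2)/2 + (3*sqrt(2)/7)*B.
Answer: sqrt(2)/2 + 177*sqrt(2)/626*γ12 + 378*sqrt(2)/1565*γ13 - 84*sqrt(2)/1565*γ14 + 504*sqrt(2)/1565*γ23 - 112*sqrt(2)/1565*γ24


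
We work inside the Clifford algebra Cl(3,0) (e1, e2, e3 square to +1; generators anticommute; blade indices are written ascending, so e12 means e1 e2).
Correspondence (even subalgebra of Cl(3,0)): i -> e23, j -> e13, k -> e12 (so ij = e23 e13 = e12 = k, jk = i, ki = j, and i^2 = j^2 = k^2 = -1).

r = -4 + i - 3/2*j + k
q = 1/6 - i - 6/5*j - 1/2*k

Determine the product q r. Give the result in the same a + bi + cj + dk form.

In blades: q = 1/6 - 1/2*e12 - 6/5*e13 - e23, r = -4 + e12 - 3/2*e13 + e23.
Distribute q over r term by term (generator squares from the signature, products reordered to ascending indices): (1/6)*r = -2/3 + 1/6*e12 - 1/4*e13 + 1/6*e23; (-1/2*e12)*r = 1/2 + 2*e12 - 1/2*e13 - 3/4*e23; (-6/5*e13)*r = -9/5 + 6/5*e12 + 24/5*e13 - 6/5*e23; (-e23)*r = 1 + 3/2*e12 + e13 + 4*e23.
Sum: -29/30 + 73/15*e12 + 101/20*e13 + 133/60*e23; translating back through the correspondence:
Answer: -29/30 + 133/60*i + 101/20*j + 73/15*k


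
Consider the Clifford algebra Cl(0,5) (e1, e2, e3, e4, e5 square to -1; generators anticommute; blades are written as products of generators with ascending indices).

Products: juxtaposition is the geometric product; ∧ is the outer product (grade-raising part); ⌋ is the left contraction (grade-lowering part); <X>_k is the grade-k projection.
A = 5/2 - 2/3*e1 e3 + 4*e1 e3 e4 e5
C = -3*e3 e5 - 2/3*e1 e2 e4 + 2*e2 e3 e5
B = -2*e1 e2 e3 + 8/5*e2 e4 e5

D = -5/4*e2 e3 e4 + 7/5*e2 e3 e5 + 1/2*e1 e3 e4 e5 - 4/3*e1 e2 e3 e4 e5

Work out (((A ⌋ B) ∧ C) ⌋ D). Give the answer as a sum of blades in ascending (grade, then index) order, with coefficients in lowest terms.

step 1: 4/3*e2 - 5*e1 e2 e3 + 4*e2 e4 e5
step 2: -4*e2 e3 e5
step 3: -28/5 + 16/3*e1 e4
Answer: -28/5 + 16/3*e1 e4


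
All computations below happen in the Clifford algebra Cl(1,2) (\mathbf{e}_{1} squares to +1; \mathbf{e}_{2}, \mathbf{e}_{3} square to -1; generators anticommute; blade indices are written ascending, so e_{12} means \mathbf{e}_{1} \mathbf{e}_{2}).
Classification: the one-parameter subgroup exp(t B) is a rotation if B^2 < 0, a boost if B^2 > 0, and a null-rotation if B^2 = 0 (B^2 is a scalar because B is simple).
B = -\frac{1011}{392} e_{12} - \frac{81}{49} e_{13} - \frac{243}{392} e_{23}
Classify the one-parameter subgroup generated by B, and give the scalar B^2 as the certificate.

B^2 term by term: the squares give (-\frac{1011}{392})^2*(e_{12})^2 + (-\frac{81}{49})^2*(e_{13})^2 + (-\frac{243}{392})^2*(e_{23})^2 = \frac{1022121}{153664}*(+1) + \frac{6561}{2401}*(+1) + \frac{59049}{153664}*(-1) = 9 (each basis 2-blade squares to minus the product of its generators' squares); cross terms between blades sharing an index anticommute and cancel. So B^2 = 9.
Answer: boost, certificate B^2 = 9. One invariant decides it: the square 9 survives every conjugation, and its sign is exactly the classification.


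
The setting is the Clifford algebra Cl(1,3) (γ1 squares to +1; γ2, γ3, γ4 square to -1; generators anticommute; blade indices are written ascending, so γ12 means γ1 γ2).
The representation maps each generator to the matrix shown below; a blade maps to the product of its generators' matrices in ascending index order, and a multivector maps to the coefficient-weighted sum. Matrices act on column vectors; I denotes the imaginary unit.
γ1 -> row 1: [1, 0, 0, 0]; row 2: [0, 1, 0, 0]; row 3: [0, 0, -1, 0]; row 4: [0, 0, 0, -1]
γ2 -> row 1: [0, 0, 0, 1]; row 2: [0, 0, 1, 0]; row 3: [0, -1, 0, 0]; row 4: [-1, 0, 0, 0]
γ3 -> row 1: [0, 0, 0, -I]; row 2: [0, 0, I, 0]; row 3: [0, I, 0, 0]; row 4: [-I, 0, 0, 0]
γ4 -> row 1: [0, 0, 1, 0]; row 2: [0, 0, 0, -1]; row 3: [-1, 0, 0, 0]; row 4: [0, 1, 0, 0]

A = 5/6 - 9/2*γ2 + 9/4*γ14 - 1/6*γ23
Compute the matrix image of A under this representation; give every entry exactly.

Bivector images (products of the table entries): rho(γ14) = rho(γ1)rho(γ4) = row 1: [0, 0, 1, 0]; row 2: [0, 0, 0, -1]; row 3: [1, 0, 0, 0]; row 4: [0, -1, 0, 0]; rho(γ23) = rho(γ2)rho(γ3) = row 1: [-I, 0, 0, 0]; row 2: [0, I, 0, 0]; row 3: [0, 0, -I, 0]; row 4: [0, 0, 0, I].
M = (5/6)*1 + (-9/2)*rho(γ2) + (9/4)*rho(γ14) + (-1/6)*rho(γ23), summed entrywise (1 is the identity matrix):
Answer: row 1: [5/6 + I/6, 0, 9/4, -9/2]; row 2: [0, 5/6 - I/6, -9/2, -9/4]; row 3: [9/4, 9/2, 5/6 + I/6, 0]; row 4: [9/2, -9/4, 0, 5/6 - I/6]


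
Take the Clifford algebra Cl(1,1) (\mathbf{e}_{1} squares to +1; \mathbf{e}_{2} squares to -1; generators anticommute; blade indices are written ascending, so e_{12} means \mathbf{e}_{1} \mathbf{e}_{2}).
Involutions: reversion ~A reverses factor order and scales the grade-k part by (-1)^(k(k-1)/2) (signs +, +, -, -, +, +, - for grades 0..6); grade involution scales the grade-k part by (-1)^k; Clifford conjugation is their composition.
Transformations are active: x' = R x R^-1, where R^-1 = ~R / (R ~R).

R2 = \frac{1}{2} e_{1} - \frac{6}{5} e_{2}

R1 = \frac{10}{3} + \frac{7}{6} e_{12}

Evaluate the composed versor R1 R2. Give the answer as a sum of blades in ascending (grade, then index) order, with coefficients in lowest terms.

Distribute over the terms of R1 (each basis-blade product reordered to ascending indices, repeated generators contracted through their squares):
(\frac{10}{3}) R2 = \frac{5}{3} e_{1} - 4 e_{2}
(\frac{7}{6} e_{12}) R2 = \frac{7}{5} e_{1} - \frac{7}{12} e_{2}
Summing the partial products and collecting blades:
Answer: \frac{46}{15} e_{1} - \frac{55}{12} e_{2}


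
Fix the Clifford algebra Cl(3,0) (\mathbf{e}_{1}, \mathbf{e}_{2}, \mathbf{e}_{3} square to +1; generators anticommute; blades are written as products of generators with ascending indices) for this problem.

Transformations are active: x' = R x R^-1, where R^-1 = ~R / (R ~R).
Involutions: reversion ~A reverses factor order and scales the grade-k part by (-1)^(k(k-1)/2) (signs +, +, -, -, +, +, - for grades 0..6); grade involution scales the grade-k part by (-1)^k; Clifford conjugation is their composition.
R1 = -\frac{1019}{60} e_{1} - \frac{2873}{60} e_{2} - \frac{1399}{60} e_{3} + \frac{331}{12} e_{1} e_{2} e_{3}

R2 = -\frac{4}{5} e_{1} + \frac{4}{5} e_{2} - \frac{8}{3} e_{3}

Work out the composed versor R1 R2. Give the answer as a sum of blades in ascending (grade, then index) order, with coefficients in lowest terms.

Distribute over the terms of R2 (each basis-blade product reordered to ascending indices, repeated generators contracted through their squares):
R1 (-\frac{4}{5} e_{1}) = \frac{1019}{75} - \frac{2873}{75} e_{1} e_{2} - \frac{1399}{75} e_{1} e_{3} - \frac{331}{15} e_{2} e_{3}
R1 (\frac{4}{5} e_{2}) = -\frac{2873}{75} - \frac{1019}{75} e_{1} e_{2} - \frac{331}{15} e_{1} e_{3} + \frac{1399}{75} e_{2} e_{3}
R1 (-\frac{8}{3} e_{3}) = \frac{2798}{45} - \frac{662}{9} e_{1} e_{2} + \frac{2038}{45} e_{1} e_{3} + \frac{5746}{45} e_{2} e_{3}
Summing the partial products and collecting blades:
Answer: \frac{8428}{225} - \frac{28226}{225} e_{1} e_{2} + \frac{1028}{225} e_{1} e_{3} + \frac{27962}{225} e_{2} e_{3}


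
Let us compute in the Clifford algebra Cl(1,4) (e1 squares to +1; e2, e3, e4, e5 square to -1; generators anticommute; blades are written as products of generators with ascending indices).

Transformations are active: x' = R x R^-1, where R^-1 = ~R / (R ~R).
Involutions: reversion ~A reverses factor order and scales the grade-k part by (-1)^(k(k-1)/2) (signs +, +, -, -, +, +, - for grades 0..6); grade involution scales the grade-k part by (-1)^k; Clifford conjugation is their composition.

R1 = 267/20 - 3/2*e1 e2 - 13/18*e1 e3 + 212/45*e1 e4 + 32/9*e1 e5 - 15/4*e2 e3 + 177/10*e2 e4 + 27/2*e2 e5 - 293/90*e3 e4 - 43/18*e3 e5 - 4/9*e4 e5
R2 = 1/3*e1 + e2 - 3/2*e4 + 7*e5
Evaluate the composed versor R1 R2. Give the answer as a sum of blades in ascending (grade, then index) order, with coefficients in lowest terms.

Distribute over the terms of R2 (each basis-blade product reordered to ascending indices, repeated generators contracted through their squares):
R1 (1/3*e1) = 89/20*e1 + 1/2*e2 + 13/54*e3 - 212/135*e4 - 32/27*e5 - 5/4*e1 e2 e3 + 59/10*e1 e2 e4 + 9/2*e1 e2 e5 - 293/270*e1 e3 e4 - 43/54*e1 e3 e5 - 4/27*e1 e4 e5
R1 (e2) = 3/2*e1 + 267/20*e2 - 15/4*e3 + 177/10*e4 + 27/2*e5 + 13/18*e1 e2 e3 - 212/45*e1 e2 e4 - 32/9*e1 e2 e5 - 293/90*e2 e3 e4 - 43/18*e2 e3 e5 - 4/9*e2 e4 e5
R1 (-3/2*e4) = 106/15*e1 + 531/20*e2 - 293/60*e3 - 801/40*e4 + 2/3*e5 + 9/4*e1 e2 e4 + 13/12*e1 e3 e4 + 16/3*e1 e4 e5 + 45/8*e2 e3 e4 + 81/4*e2 e4 e5 - 43/12*e3 e4 e5
R1 (7*e5) = -224/9*e1 - 189/2*e2 + 301/18*e3 + 28/9*e4 + 1869/20*e5 - 21/2*e1 e2 e5 - 91/18*e1 e3 e5 + 1484/45*e1 e4 e5 - 105/4*e2 e3 e5 + 1239/10*e2 e4 e5 - 2051/90*e3 e4 e5
Summing the partial products and collecting blades:
Answer: -2137/180*e1 - 541/10*e2 + 2249/270*e3 - 847/1080*e4 + 57473/540*e5 - 19/36*e1 e2 e3 + 619/180*e1 e2 e4 - 86/9*e1 e2 e5 - 1/540*e1 e3 e4 - 158/27*e1 e3 e5 + 5152/135*e1 e4 e5 + 853/360*e2 e3 e4 - 1031/36*e2 e3 e5 + 25867/180*e2 e4 e5 - 4747/180*e3 e4 e5


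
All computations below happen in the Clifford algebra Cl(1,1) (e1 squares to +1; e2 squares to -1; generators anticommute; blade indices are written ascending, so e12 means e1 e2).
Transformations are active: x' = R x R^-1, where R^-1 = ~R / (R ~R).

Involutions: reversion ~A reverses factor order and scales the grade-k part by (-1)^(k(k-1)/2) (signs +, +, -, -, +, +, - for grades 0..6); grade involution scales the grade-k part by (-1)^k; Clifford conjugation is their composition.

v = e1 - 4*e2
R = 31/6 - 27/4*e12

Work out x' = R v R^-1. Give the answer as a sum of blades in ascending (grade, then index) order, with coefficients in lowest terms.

~R = 31/6 + 27/4*e12, and R ~R = -2717/144, so R^-1 = ~R / (-2717/144).
R v = -131/6*e1 - 167/12*e2
Answer: 29771/2717*e1 + 31576/2717*e2


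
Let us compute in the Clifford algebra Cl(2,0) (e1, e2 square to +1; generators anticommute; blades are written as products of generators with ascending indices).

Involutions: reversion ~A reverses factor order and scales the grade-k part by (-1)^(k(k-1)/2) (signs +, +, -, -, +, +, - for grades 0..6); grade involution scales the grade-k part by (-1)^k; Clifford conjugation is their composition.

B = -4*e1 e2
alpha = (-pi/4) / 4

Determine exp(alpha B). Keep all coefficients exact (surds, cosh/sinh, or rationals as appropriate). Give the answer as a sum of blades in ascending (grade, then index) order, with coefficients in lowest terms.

B^2 = (-4)^2*(e1 e2)^2 = 16*(-1) = -16 (a basis 2-blade squares to minus the product of its generators' squares).
B^2 = -16 — since the square is negative, the closed form is circular: l = 4, alpha*l = -pi/4, so exp(alpha B) = cos(-pi/4) + (sin(-pi/4)/4)*B = sqrt(2)/2 + (-sqrt(2)/8)*B.
Answer: sqrt(2)/2 + sqrt(2)/2*e1 e2


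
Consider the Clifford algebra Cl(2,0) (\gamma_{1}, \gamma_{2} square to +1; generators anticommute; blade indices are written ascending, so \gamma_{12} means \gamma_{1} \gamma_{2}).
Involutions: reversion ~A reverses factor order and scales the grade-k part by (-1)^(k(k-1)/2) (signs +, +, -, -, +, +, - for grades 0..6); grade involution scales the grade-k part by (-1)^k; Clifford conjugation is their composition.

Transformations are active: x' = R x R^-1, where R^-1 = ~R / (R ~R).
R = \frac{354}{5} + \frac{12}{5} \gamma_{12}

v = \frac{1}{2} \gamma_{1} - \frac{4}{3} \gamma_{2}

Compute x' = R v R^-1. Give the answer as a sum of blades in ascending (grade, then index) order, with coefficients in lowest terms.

~R = \frac{354}{5} - \frac{12}{5} \gamma_{12}, and R ~R = \frac{25092}{5}, so R^-1 = ~R / (\frac{25092}{5}).
R v = \frac{161}{5} \gamma_{1} - \frac{478}{5} \gamma_{2}
Answer: \frac{8543}{20910} \gamma_{1} - \frac{4754}{3485} \gamma_{2}


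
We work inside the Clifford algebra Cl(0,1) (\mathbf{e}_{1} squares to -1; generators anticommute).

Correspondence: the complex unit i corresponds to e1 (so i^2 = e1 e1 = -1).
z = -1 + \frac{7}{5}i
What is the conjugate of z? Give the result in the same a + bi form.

In blades: z = -1 + \frac{7}{5} e_{1}.
Conjugation here is Clifford conjugation: the scalar is fixed and the grade-1 and grade-2 blades all flip sign, giving -1 - \frac{7}{5} e_{1}; translating back:
Answer: -1 - \frac{7}{5}i


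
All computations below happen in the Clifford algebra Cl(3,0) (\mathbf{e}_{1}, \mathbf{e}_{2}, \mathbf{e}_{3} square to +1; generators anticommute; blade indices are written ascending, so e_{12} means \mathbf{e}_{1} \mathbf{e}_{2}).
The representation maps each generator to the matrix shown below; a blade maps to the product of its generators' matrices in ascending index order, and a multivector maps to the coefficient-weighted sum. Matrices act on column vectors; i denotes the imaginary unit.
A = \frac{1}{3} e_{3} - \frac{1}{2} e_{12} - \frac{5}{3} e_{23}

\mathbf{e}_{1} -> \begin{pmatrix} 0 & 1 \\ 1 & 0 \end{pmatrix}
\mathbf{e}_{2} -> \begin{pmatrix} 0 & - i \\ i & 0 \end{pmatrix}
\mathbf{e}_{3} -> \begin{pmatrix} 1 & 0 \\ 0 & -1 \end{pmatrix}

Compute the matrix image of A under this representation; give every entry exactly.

Bivector images (products of the table entries): rho(e_{12}) = rho(\mathbf{e}_{1})rho(\mathbf{e}_{2}) = \begin{pmatrix} i & 0 \\ 0 & - i \end{pmatrix}; rho(e_{23}) = rho(\mathbf{e}_{2})rho(\mathbf{e}_{3}) = \begin{pmatrix} 0 & i \\ i & 0 \end{pmatrix}.
M = (\frac{1}{3})*rho(e_{3}) + (-\frac{1}{2})*rho(e_{12}) + (-\frac{5}{3})*rho(e_{23}), summed entrywise:
Answer: \begin{pmatrix} \frac{1}{3} - \frac{i}{2} & - \frac{5 i}{3} \\ - \frac{5 i}{3} & - \frac{1}{3} + \frac{i}{2} \end{pmatrix}


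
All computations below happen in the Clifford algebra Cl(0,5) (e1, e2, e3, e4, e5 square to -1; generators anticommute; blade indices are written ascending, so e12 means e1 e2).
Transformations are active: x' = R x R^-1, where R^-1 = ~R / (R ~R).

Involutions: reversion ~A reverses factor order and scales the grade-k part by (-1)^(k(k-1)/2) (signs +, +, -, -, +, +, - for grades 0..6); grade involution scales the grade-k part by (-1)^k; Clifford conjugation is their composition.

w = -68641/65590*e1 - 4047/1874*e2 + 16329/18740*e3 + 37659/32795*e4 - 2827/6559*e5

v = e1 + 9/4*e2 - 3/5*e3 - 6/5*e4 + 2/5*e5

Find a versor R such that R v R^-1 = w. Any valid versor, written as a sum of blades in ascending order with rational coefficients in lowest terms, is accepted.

Sketch: the shared square -3209/400 makes R = v + w = -3051/65590*e1 + 339/3748*e2 + 1017/3748*e3 - 339/6559*e4 - 1017/32795*e5 the natural versor; its sandwich fixes that direction, negates (v - w)/2, and sends v to w.
Answer: -3051/65590*e1 + 339/3748*e2 + 1017/3748*e3 - 339/6559*e4 - 1017/32795*e5


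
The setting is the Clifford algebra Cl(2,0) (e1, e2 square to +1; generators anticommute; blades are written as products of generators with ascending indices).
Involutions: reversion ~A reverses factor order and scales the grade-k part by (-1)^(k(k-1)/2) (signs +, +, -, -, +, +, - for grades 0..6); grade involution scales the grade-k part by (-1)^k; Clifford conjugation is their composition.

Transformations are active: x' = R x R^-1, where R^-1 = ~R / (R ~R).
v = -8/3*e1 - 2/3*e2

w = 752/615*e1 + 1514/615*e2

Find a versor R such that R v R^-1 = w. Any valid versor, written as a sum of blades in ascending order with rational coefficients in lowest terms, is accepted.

Since q(v) = q(w) = 68/9, the sum R = v + w = -296/205*e1 + 368/205*e2 does the job whenever invertible.
Answer: -296/205*e1 + 368/205*e2
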